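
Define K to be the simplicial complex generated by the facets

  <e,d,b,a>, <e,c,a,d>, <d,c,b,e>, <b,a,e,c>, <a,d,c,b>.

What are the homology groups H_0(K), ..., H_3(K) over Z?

We work with the vertex ordering a < b < c < d < e. The simplices of K, each written with vertices in increasing order, are:

  0-simplices (5): a, b, c, d, e
  1-simplices (10): ab, ac, ad, ae, bc, bd, be, cd, ce, de
  2-simplices (10): abc, abd, abe, acd, ace, ade, bcd, bce, bde, cde
  3-simplices (5): abcd, abce, abde, acde, bcde

so the chain groups are C_0 ≅ Z^5, C_1 ≅ Z^10, C_2 ≅ Z^10, C_3 ≅ Z^5.

The boundary map ∂_1: C_1 → C_0 maps an edge to its endpoints' difference, ∂[p,q] = q − p. For instance
  ∂cd = d − c.
As a 5×10 matrix over Z this has rank 4, with invariant factors (1,1,1,1).

Boundary ∂_2: C_2 → C_1 acts by ∂[p,q,r] = [q,r] − [p,r] + [p,q]. For instance
  ∂bde = de − be + bd,
  ∂ade = de − ae + ad.
The 10×10 boundary matrix has rank 6 and Smith normal form diag(1,1,1,1,1,1).

∂_3: C_3 → C_2 sends each 3-simplex σ to the alternating sum Σ_i (−1)^i (σ with its i-th vertex removed). For instance
  ∂acde = cde − ade + ace − acd,
  ∂abde = bde − ade + abe − abd.
The 10×5 boundary matrix has rank 4 and Smith normal form diag(1,1,1,1).

From H_k ≅ ker(∂_k) / im(∂_{k+1}) we obtain:

  H_0: rank C_0 − rank ∂_1 = 5 − 4 = 1, and the invariant factors of ∂_1 are all 1, so H_0 = Z.
  H_1: rank ker ∂_1 − rank ∂_2 = (10 − 4) − 6 = 0, and the invariant factors of ∂_2 are all 1, so H_1 = 0.
  H_2: rank ker ∂_2 − rank ∂_3 = (10 − 6) − 4 = 0, and the invariant factors of ∂_3 are all 1, so H_2 = 0.
  H_3: rank ker ∂_3 − rank ∂_4 = (5 − 4) − 0 = 1, and there is no ∂_4, so H_3 = Z.

(K is a triangulation of the 3-sphere S^3.)

H_0 ≅ Z,  H_1 = 0,  H_2 = 0,  H_3 ≅ Z.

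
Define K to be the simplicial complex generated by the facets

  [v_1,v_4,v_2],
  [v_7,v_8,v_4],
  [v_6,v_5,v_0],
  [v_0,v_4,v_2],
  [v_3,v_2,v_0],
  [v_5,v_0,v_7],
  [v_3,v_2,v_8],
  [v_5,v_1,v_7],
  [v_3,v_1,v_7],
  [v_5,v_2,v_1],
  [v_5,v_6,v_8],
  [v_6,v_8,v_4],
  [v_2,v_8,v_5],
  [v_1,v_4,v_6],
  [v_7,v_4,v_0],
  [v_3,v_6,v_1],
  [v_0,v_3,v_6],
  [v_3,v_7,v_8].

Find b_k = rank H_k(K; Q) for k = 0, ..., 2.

Order the vertices as v_0 < v_1 < v_2 < v_3 < v_4 < v_5 < v_6 < v_7 < v_8. Listing each simplex with vertices in this order, K has dimension 2 with simplices:

  0-simplices (9): [v_0], [v_1], [v_2], [v_3], [v_4], [v_5], [v_6], [v_7], [v_8]
  1-simplices (27): (27 of them)
  2-simplices (18): (18 of them)

giving chain groups C_0 ≅ Z^9, C_1 ≅ Z^27, C_2 ≅ Z^18.

∂_1: C_1 → C_0 is given by ∂[p,q] = [q] − [p]. For instance
  ∂[v_5,v_8] = [v_8] − [v_5].
The 9×27 boundary matrix has rank 8 and Smith normal form diag(1,1,1,1,1,1,1,1).

The boundary map ∂_2: C_2 → C_1 maps a triangle to the signed sum of its edges. For instance
  ∂[v_1,v_3,v_6] = [v_3,v_6] − [v_1,v_6] + [v_1,v_3],
  ∂[v_0,v_2,v_3] = [v_2,v_3] − [v_0,v_3] + [v_0,v_2].
The 27×18 boundary matrix has rank 17 and Smith normal form diag(1,1,1,1,1,1,1,1,1,1,1,1,1,1,1,1,1).

Computing H_k = (kernel of ∂_k) / (image of ∂_{k+1}):

  H_0: rank C_0 − rank ∂_1 = 9 − 8 = 1, and the invariant factors of ∂_1 are all 1, so H_0 ≅ Z.
  H_1: rank ker ∂_1 − rank ∂_2 = (27 − 8) − 17 = 2, and the invariant factors of ∂_2 are all 1, so H_1 ≅ Z^2.
  H_2: rank ker ∂_2 − rank ∂_3 = (18 − 17) − 0 = 1, and there is no ∂_3, so H_2 ≅ Z.

As a check, the Euler characteristic is 9 − 27 + 18 = 0, which agrees with 1 − 2 + 1 = 0.

Hence the Betti numbers are b_0 = 1, b_1 = 2, b_2 = 1.

b_0 = 1, b_1 = 2, b_2 = 1.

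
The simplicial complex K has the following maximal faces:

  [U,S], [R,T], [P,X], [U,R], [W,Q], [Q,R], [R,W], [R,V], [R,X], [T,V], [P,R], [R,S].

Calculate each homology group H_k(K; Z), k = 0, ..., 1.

H_0 = Z,  H_1 = Z^4.

Take the total order P < Q < R < S < T < U < V < W < X on the vertex set. Then K (dimension 1) consists of the simplices:

  0-simplices (9): P, Q, R, S, T, U, V, W, X
  1-simplices (12): PR, PX, QR, QW, RS, RT, RU, RV, RW, RX, SU, TV

Hence C_0 ≅ Z^9, C_1 ≅ Z^12.

Boundary ∂_1: C_1 → C_0 maps an edge to its endpoints' difference, ∂[p,q] = q − p. For instance
  ∂QR = R − Q.
As a 9×12 matrix over Z this has rank 8, with invariant factors (1,1,1,1,1,1,1,1).

Now H_k = ker ∂_k / im ∂_{k+1}, so:

  H_0: rank C_0 − rank ∂_1 = 9 − 8 = 1, and the invariant factors of ∂_1 are all 1, so H_0 ≅ Z.
  H_1: rank ker ∂_1 − rank ∂_2 = (12 − 8) − 0 = 4, and there is no ∂_2, so H_1 ≅ Z^4.

(K is a triangulation of a wedge of 4 circles.)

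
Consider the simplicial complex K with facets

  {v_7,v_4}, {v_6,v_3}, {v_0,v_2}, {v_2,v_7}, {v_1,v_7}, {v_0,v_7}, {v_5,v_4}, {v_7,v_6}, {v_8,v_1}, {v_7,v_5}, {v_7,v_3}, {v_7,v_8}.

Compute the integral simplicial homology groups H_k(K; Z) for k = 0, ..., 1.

Fix the vertex order v_0 < v_1 < v_2 < v_3 < v_4 < v_5 < v_6 < v_7 < v_8 and write every simplex with vertices in increasing order. Then dim K = 1 and the simplices of K are:

  0-simplices (9): [v_0], [v_1], [v_2], [v_3], [v_4], [v_5], [v_6], [v_7], [v_8]
  1-simplices (12): [v_0,v_2], [v_0,v_7], [v_1,v_7], [v_1,v_8], [v_2,v_7], [v_3,v_6], [v_3,v_7], [v_4,v_5], [v_4,v_7], [v_5,v_7], [v_6,v_7], [v_7,v_8]

so the chain groups are C_0 ≅ Z^9, C_1 ≅ Z^12.

∂_1: C_1 → C_0 sends each edge [p,q] (with p < q) to q − p.
This gives a 9×12 integer matrix of rank 8; reducing to Smith normal form yields diagonal entries (1,1,1,1,1,1,1,1).

From H_k ≅ ker(∂_k) / im(∂_{k+1}) we obtain:

  H_0: rank C_0 − rank ∂_1 = 9 − 8 = 1, and the invariant factors of ∂_1 are all 1, so H_0 ≅ Z.
  H_1: rank ker ∂_1 − rank ∂_2 = (12 − 8) − 0 = 4, and there is no ∂_2, so H_1 ≅ Z^4.

H_0 = Z,  H_1 = Z^4.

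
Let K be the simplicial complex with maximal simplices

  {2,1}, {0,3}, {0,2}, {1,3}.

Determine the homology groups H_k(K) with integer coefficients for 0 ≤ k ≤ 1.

K has 4 vertices, 4 edges.
rank ∂_0 = 0, rank ∂_1 = 3 ⇒ b_0 = 4 − 0 − 3 = 1; all invariant factors of ∂_1 are 1 so no torsion. So H_0 ≅ Z.
rank ∂_1 = 3, rank ∂_2 = 0 ⇒ b_1 = 4 − 3 − 0 = 1. So H_1 ≅ Z.

H_0 = Z,  H_1 = Z.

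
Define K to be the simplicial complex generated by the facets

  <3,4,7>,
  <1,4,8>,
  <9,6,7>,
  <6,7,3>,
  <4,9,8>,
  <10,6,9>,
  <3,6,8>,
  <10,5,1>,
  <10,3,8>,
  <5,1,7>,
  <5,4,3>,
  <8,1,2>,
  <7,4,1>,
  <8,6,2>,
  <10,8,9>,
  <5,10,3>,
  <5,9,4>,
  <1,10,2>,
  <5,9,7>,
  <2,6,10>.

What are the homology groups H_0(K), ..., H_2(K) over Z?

Fix the vertex order 1 < 2 < 3 < 4 < 5 < 6 < 7 < 8 < 9 < 10 and write every simplex with vertices in increasing order. Then dim K = 2 and the simplices of K are:

  0-simplices (10): [1], [2], [3], [4], [5], [6], [7], [8], [9], [10]
  1-simplices (30): (30 of them)
  2-simplices (20): (20 of them)

giving chain groups C_0 ≅ Z^10, C_1 ≅ Z^30, C_2 ≅ Z^20.

The boundary map ∂_1: C_1 → C_0 maps an edge to its endpoints' difference, ∂[p,q] = q − p. For instance
  ∂[9,10] = [10] − [9].
The 10×30 boundary matrix has rank 9 and Smith normal form diag(1,1,1,1,1,1,1,1,1).

Boundary ∂_2: C_2 → C_1 maps a triangle to the signed sum of its edges. For instance
  ∂[2,6,10] = [6,10] − [2,10] + [2,6],
  ∂[3,8,10] = [8,10] − [3,10] + [3,8].
The resulting 30×20 matrix has rank 20, and its Smith normal form has invariant factors (1,1,1,1,1,1,1,1,1,1,1,1,1,1,1,1,1,1,1,2).

Now H_k = ker ∂_k / im ∂_{k+1}, so:

  H_0: rank C_0 − rank ∂_1 = 10 − 9 = 1, and the invariant factors of ∂_1 are all 1, so H_0 = Z.
  H_1: rank ker ∂_1 − rank ∂_2 = (30 − 9) − 20 = 1, and ∂_2 has invariant factor 2 > 1, so H_1 = Z ⊕ Z/2Z.
  H_2: rank ker ∂_2 − rank ∂_3 = (20 − 20) − 0 = 0, and there is no ∂_3, so H_2 = 0.

(K is a triangulation of the Klein bottle.)

H_0 = Z,  H_1 = Z ⊕ Z/2Z,  H_2 = 0.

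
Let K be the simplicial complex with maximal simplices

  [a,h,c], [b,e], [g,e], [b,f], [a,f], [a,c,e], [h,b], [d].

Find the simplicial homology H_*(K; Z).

H_0 ≅ Z^2,  H_1 ≅ Z^2,  H_2 = 0.

Take the total order a < b < c < d < e < f < g < h on the vertex set. Then K (dimension 2) consists of the simplices:

  0-simplices (8): a, b, c, d, e, f, g, h
  1-simplices (10): ac, ae, af, ah, be, bf, bh, ce, ch, eg
  2-simplices (2): ace, ach

giving chain groups C_0 ≅ Z^8, C_1 ≅ Z^10, C_2 ≅ Z^2.

Boundary ∂_1: C_1 → C_0 maps an edge to its endpoints' difference, ∂[p,q] = q − p. For instance
  ∂ae = e − a.
As a 8×10 matrix over Z this has rank 6, with invariant factors (1,1,1,1,1,1).

∂_2: C_2 → C_1 maps a triangle to the signed sum of its edges. For instance
  ∂ach = ch − ah + ac,
  ∂ace = ce − ae + ac.
This gives a 10×2 integer matrix of rank 2; reducing to Smith normal form yields diagonal entries (1,1).

Reading off H_k = ker ∂_k / im ∂_{k+1}:

  H_0: rank C_0 − rank ∂_1 = 8 − 6 = 2, and the invariant factors of ∂_1 are all 1, so H_0 = Z^2.
  H_1: rank ker ∂_1 − rank ∂_2 = (10 − 6) − 2 = 2, and the invariant factors of ∂_2 are all 1, so H_1 = Z^2.
  H_2: rank ker ∂_2 − rank ∂_3 = (2 − 2) − 0 = 0, and there is no ∂_3, so H_2 = 0.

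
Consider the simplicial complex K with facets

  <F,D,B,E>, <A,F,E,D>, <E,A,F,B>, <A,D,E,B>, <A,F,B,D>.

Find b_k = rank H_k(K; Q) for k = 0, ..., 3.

b_0 = 1, b_1 = 0, b_2 = 0, b_3 = 1.

Order the vertices as A < B < D < E < F. Listing each simplex with vertices in this order, K has dimension 3 with simplices:

  0-simplices (5): A, B, D, E, F
  1-simplices (10): AB, AD, AE, AF, BD, BE, BF, DE, DF, EF
  2-simplices (10): ABD, ABE, ABF, ADE, ADF, AEF, BDE, BDF, BEF, DEF
  3-simplices (5): ABDE, ABDF, ABEF, ADEF, BDEF

giving chain groups C_0 ≅ Z^5, C_1 ≅ Z^10, C_2 ≅ Z^10, C_3 ≅ Z^5.

The boundary map ∂_1: C_1 → C_0 is given by ∂[p,q] = [q] − [p]. For instance
  ∂DE = E − D.
This gives a 5×10 integer matrix of rank 4; reducing to Smith normal form yields diagonal entries (1,1,1,1).

∂_2: C_2 → C_1 maps a triangle to the signed sum of its edges. For instance
  ∂ABD = BD − AD + AB,
  ∂BDE = DE − BE + BD.
The 10×10 boundary matrix has rank 6 and Smith normal form diag(1,1,1,1,1,1).

∂_3: C_3 → C_2 sends each 3-simplex σ to the alternating sum Σ_i (−1)^i (σ with its i-th vertex removed). For instance
  ∂ABEF = BEF − AEF + ABF − ABE,
  ∂ABDE = BDE − ADE + ABE − ABD.
As a 10×5 matrix over Z this has rank 4, with invariant factors (1,1,1,1).

Computing H_k = (kernel of ∂_k) / (image of ∂_{k+1}):

  H_0: rank C_0 − rank ∂_1 = 5 − 4 = 1, and the invariant factors of ∂_1 are all 1, so H_0 ≅ Z.
  H_1: rank ker ∂_1 − rank ∂_2 = (10 − 4) − 6 = 0, and the invariant factors of ∂_2 are all 1, so H_1 ≅ 0.
  H_2: rank ker ∂_2 − rank ∂_3 = (10 − 6) − 4 = 0, and the invariant factors of ∂_3 are all 1, so H_2 ≅ 0.
  H_3: rank ker ∂_3 − rank ∂_4 = (5 − 4) − 0 = 1, and there is no ∂_4, so H_3 ≅ Z.

As a check, the Euler characteristic is 5 − 10 + 10 − 5 = 0, which agrees with 1 − 0 + 0 − 1 = 0.
(K is a triangulation of the 3-sphere S^3.)

Hence the Betti numbers are b_0 = 1, b_1 = 0, b_2 = 0, b_3 = 1.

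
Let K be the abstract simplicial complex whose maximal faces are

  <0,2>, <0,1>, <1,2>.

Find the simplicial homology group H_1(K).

We work with the vertex ordering 0 < 1 < 2. The simplices of K, each written with vertices in increasing order, are:

  0-simplices (3): [0], [1], [2]
  1-simplices (3): [0,1], [0,2], [1,2]

Hence C_0 ≅ Z^3, C_1 ≅ Z^3.

Boundary ∂_1: C_1 → C_0 sends each edge [p,q] (with p < q) to q − p. For instance
  ∂[0,1] = [1] − [0].
This gives a 3×3 integer matrix of rank 2; reducing to Smith normal form yields diagonal entries (1,1).

Now H_k = ker ∂_k / im ∂_{k+1}, so:

  H_1: rank ker ∂_1 − rank ∂_2 = (3 − 2) − 0 = 1, and there is no ∂_2, so H_1 ≅ Z.

(K is a triangulation of the circle S^1.)

H_1 ≅ Z.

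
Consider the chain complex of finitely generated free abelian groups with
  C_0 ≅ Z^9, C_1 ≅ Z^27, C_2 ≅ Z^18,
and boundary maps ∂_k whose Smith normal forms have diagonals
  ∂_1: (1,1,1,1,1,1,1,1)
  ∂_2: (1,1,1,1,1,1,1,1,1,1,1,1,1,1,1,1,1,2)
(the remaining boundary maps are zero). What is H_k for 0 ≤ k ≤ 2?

H_0 ≅ Z,  H_1 ≅ Z ⊕ Z/2,  H_2 = 0.

H_0: b_0 = 9 − 0 − 8 = 1; torsion from ∂_1 factors > 1: none. So H_0 ≅ Z.
H_1: b_1 = 27 − 8 − 18 = 1; torsion from ∂_2 factors > 1: [2]. So H_1 ≅ Z ⊕ Z/2.
H_2: b_2 = 18 − 18 − 0 = 0; torsion from ∂_3 factors > 1: none. So H_2 ≅ 0.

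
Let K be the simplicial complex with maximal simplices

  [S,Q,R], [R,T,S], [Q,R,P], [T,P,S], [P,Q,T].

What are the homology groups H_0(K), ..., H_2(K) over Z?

H_0 = Z,  H_1 = Z,  H_2 = 0.

We work with the vertex ordering P < Q < R < S < T. The simplices of K, each written with vertices in increasing order, are:

  0-simplices (5): P, Q, R, S, T
  1-simplices (10): PQ, PR, PS, PT, QR, QS, QT, RS, RT, ST
  2-simplices (5): PQR, PQT, PST, QRS, RST

Hence C_0 ≅ Z^5, C_1 ≅ Z^10, C_2 ≅ Z^5.

The boundary map ∂_1: C_1 → C_0 is given by ∂[p,q] = [q] − [p]. For instance
  ∂RS = S − R.
The resulting 5×10 matrix has rank 4, and its Smith normal form has invariant factors (1,1,1,1).

∂_2: C_2 → C_1 acts by ∂[p,q,r] = [q,r] − [p,r] + [p,q]. For instance
  ∂QRS = RS − QS + QR,
  ∂PST = ST − PT + PS.
As a 10×5 matrix over Z this has rank 5, with invariant factors (1,1,1,1,1).

From H_k ≅ ker(∂_k) / im(∂_{k+1}) we obtain:

  H_0: rank C_0 − rank ∂_1 = 5 − 4 = 1, and the invariant factors of ∂_1 are all 1, so H_0 = Z.
  H_1: rank ker ∂_1 − rank ∂_2 = (10 − 4) − 5 = 1, and the invariant factors of ∂_2 are all 1, so H_1 = Z.
  H_2: rank ker ∂_2 − rank ∂_3 = (5 − 5) − 0 = 0, and there is no ∂_3, so H_2 = 0.

(K is a triangulation of the Möbius band.)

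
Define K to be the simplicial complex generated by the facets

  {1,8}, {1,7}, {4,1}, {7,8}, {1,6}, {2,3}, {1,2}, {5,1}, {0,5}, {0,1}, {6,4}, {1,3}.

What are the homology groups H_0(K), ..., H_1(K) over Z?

K has 9 vertices, 12 edges.
rank ∂_0 = 0, rank ∂_1 = 8 ⇒ b_0 = 9 − 0 − 8 = 1; all invariant factors of ∂_1 are 1 so no torsion. So H_0 = Z.
rank ∂_1 = 8, rank ∂_2 = 0 ⇒ b_1 = 12 − 8 − 0 = 4. So H_1 = Z^4.

H_0 ≅ Z,  H_1 ≅ Z^4.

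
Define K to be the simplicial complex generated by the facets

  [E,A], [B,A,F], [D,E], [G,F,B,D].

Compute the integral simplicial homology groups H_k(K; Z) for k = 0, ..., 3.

K has 6 vertices, 10 edges, 5 triangles, 1 3-simplex.
rank ∂_0 = 0, rank ∂_1 = 5 ⇒ b_0 = 6 − 0 − 5 = 1; all invariant factors of ∂_1 are 1 so no torsion. So H_0 ≅ Z.
rank ∂_1 = 5, rank ∂_2 = 4 ⇒ b_1 = 10 − 5 − 4 = 1; all invariant factors of ∂_2 are 1 so no torsion. So H_1 ≅ Z.
rank ∂_2 = 4, rank ∂_3 = 1 ⇒ b_2 = 5 − 4 − 1 = 0; all invariant factors of ∂_3 are 1 so no torsion. So H_2 ≅ 0.
rank ∂_3 = 1, rank ∂_4 = 0 ⇒ b_3 = 1 − 1 − 0 = 0. So H_3 ≅ 0.

H_0 ≅ Z,  H_1 ≅ Z,  H_2 = 0,  H_3 = 0.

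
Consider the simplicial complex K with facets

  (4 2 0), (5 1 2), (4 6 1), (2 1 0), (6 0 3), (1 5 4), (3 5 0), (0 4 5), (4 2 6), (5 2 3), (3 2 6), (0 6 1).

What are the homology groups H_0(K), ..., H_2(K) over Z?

H_0 = Z,  H_1 = Z/2,  H_2 = 0.

Fix the vertex order 0 < 1 < 2 < 3 < 4 < 5 < 6 and write every simplex with vertices in increasing order. Then dim K = 2 and the simplices of K are:

  0-simplices (7): [0], [1], [2], [3], [4], [5], [6]
  1-simplices (18): [0,1], [0,2], [0,3], [0,4], [0,5], [0,6], [1,2], [1,4], [1,5], [1,6], [2,3], [2,4], [2,5], [2,6], [3,5], [3,6], [4,5], [4,6]
  2-simplices (12): [0,1,2], [0,1,6], [0,2,4], [0,3,5], [0,3,6], [0,4,5], [1,2,5], [1,4,5], [1,4,6], [2,3,5], [2,3,6], [2,4,6]

so the chain groups are C_0 ≅ Z^7, C_1 ≅ Z^18, C_2 ≅ Z^12.

The boundary map ∂_1: C_1 → C_0 maps an edge to its endpoints' difference, ∂[p,q] = q − p.
The 7×18 boundary matrix has rank 6 and Smith normal form diag(1,1,1,1,1,1).

The boundary map ∂_2: C_2 → C_1 sends each 2-simplex [p,q,r] to [q,r] − [p,r] + [p,q]. For instance
  ∂[1,4,5] = [4,5] − [1,5] + [1,4],
  ∂[0,3,6] = [3,6] − [0,6] + [0,3].
As a 18×12 matrix over Z this has rank 12, with invariant factors (1,1,1,1,1,1,1,1,1,1,1,2).

Now H_k = ker ∂_k / im ∂_{k+1}, so:

  H_0: rank C_0 − rank ∂_1 = 7 − 6 = 1, and the invariant factors of ∂_1 are all 1, so H_0 = Z.
  H_1: rank ker ∂_1 − rank ∂_2 = (18 − 6) − 12 = 0, and ∂_2 has invariant factor 2 > 1, so H_1 = Z/2.
  H_2: rank ker ∂_2 − rank ∂_3 = (12 − 12) − 0 = 0, and there is no ∂_3, so H_2 = 0.

As a check, the Euler characteristic is 7 − 18 + 12 = 1, which agrees with 1 − 0 + 0 = 1.
(K is a triangulation of the real projective plane RP^2.)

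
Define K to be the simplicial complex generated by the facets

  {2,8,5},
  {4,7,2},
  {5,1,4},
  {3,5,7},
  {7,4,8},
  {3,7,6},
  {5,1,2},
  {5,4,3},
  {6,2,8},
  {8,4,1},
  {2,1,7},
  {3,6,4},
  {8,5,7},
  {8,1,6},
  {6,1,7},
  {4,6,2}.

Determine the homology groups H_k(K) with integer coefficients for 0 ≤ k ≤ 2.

H_0 = Z,  H_1 = Z^2,  H_2 = Z.

Order the vertices as 1 < 2 < 3 < 4 < 5 < 6 < 7 < 8. Listing each simplex with vertices in this order, K has dimension 2 with simplices:

  0-simplices (8): [1], [2], [3], [4], [5], [6], [7], [8]
  1-simplices (24): (24 of them)
  2-simplices (16): [1,2,5], [1,2,7], [1,4,5], [1,4,8], [1,6,7], [1,6,8], [2,4,6], [2,4,7], [2,5,8], [2,6,8], [3,4,5], [3,4,6], [3,5,7], [3,6,7], [4,7,8], [5,7,8]

giving chain groups C_0 ≅ Z^8, C_1 ≅ Z^24, C_2 ≅ Z^16.

The boundary map ∂_1: C_1 → C_0 is given by ∂[p,q] = [q] − [p].
The 8×24 boundary matrix has rank 7 and Smith normal form diag(1,1,1,1,1,1,1).

The boundary map ∂_2: C_2 → C_1 acts by ∂[p,q,r] = [q,r] − [p,r] + [p,q]. For instance
  ∂[1,6,8] = [6,8] − [1,8] + [1,6],
  ∂[2,4,7] = [4,7] − [2,7] + [2,4].
The resulting 24×16 matrix has rank 15, and its Smith normal form has invariant factors (1,1,1,1,1,1,1,1,1,1,1,1,1,1,1).

Now H_k = ker ∂_k / im ∂_{k+1}, so:

  H_0: rank C_0 − rank ∂_1 = 8 − 7 = 1, and the invariant factors of ∂_1 are all 1, so H_0 = Z.
  H_1: rank ker ∂_1 − rank ∂_2 = (24 − 7) − 15 = 2, and the invariant factors of ∂_2 are all 1, so H_1 = Z^2.
  H_2: rank ker ∂_2 − rank ∂_3 = (16 − 15) − 0 = 1, and there is no ∂_3, so H_2 = Z.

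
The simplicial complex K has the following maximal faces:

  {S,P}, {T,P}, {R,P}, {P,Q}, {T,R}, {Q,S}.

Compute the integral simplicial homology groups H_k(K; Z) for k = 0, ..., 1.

K has 5 vertices, 6 edges.
rank ∂_0 = 0, rank ∂_1 = 4 ⇒ b_0 = 5 − 0 − 4 = 1; all invariant factors of ∂_1 are 1 so no torsion. So H_0 = Z.
rank ∂_1 = 4, rank ∂_2 = 0 ⇒ b_1 = 6 − 4 − 0 = 2. So H_1 = Z^2.

H_0 ≅ Z,  H_1 ≅ Z^2.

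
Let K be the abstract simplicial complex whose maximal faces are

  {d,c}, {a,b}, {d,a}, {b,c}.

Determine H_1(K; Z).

Order the vertices as a < b < c < d. Listing each simplex with vertices in this order, K has dimension 1 with simplices:

  0-simplices (4): a, b, c, d
  1-simplices (4): ab, ad, bc, cd

Hence C_0 ≅ Z^4, C_1 ≅ Z^4.

∂_1: C_1 → C_0 maps an edge to its endpoints' difference, ∂[p,q] = q − p. For instance
  ∂bc = c − b.
As a 4×4 matrix over Z this has rank 3, with invariant factors (1,1,1).

Reading off H_k = ker ∂_k / im ∂_{k+1}:

  H_1: rank ker ∂_1 − rank ∂_2 = (4 − 3) − 0 = 1, and there is no ∂_2, so H_1 ≅ Z.

H_1 ≅ Z.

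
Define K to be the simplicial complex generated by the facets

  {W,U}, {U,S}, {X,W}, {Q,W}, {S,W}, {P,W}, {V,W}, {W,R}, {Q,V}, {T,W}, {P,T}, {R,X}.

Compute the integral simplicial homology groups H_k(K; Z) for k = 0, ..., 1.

K has 9 vertices, 12 edges.
rank ∂_0 = 0, rank ∂_1 = 8 ⇒ b_0 = 9 − 0 − 8 = 1; all invariant factors of ∂_1 are 1 so no torsion. So H_0 = Z.
rank ∂_1 = 8, rank ∂_2 = 0 ⇒ b_1 = 12 − 8 − 0 = 4. So H_1 = Z^4.

H_0 ≅ Z,  H_1 ≅ Z^4.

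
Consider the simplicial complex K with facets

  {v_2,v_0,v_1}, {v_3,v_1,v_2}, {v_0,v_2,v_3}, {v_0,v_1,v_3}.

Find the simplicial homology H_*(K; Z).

H_0 = Z,  H_1 = 0,  H_2 = Z.

K has 4 vertices, 6 edges, 4 triangles.
rank ∂_0 = 0, rank ∂_1 = 3 ⇒ b_0 = 4 − 0 − 3 = 1; all invariant factors of ∂_1 are 1 so no torsion. So H_0 ≅ Z.
rank ∂_1 = 3, rank ∂_2 = 3 ⇒ b_1 = 6 − 3 − 3 = 0; all invariant factors of ∂_2 are 1 so no torsion. So H_1 ≅ 0.
rank ∂_2 = 3, rank ∂_3 = 0 ⇒ b_2 = 4 − 3 − 0 = 1. So H_2 ≅ Z.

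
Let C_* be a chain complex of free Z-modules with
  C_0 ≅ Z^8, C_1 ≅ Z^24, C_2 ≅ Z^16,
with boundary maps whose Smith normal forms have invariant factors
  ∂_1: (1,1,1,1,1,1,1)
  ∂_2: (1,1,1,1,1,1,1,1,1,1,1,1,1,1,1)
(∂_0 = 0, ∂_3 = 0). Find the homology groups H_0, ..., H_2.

H_0: b_0 = 8 − 0 − 7 = 1; torsion from ∂_1 factors > 1: none. So H_0 ≅ Z.
H_1: b_1 = 24 − 7 − 15 = 2; torsion from ∂_2 factors > 1: none. So H_1 ≅ Z^2.
H_2: b_2 = 16 − 15 − 0 = 1; torsion from ∂_3 factors > 1: none. So H_2 ≅ Z.

H_0 ≅ Z,  H_1 ≅ Z^2,  H_2 ≅ Z.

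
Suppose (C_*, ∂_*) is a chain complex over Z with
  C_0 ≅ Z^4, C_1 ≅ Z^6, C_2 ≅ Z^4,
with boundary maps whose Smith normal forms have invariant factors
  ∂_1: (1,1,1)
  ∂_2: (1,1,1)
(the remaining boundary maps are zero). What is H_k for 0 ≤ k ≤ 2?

H_0 = Z,  H_1 = 0,  H_2 = Z.

H_0: b_0 = 4 − 0 − 3 = 1; torsion from ∂_1 factors > 1: none. So H_0 = Z.
H_1: b_1 = 6 − 3 − 3 = 0; torsion from ∂_2 factors > 1: none. So H_1 = 0.
H_2: b_2 = 4 − 3 − 0 = 1; torsion from ∂_3 factors > 1: none. So H_2 = Z.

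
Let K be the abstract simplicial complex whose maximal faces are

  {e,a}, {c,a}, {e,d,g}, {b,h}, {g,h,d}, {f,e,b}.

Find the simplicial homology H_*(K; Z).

H_0 ≅ Z,  H_1 ≅ Z,  H_2 = 0.

Take the total order a < b < c < d < e < f < g < h on the vertex set. Then K (dimension 2) consists of the simplices:

  0-simplices (8): a, b, c, d, e, f, g, h
  1-simplices (11): ac, ae, be, bf, bh, de, dg, dh, ef, eg, gh
  2-simplices (3): bef, deg, dgh

Hence C_0 ≅ Z^8, C_1 ≅ Z^11, C_2 ≅ Z^3.

Boundary ∂_1: C_1 → C_0 maps an edge to its endpoints' difference, ∂[p,q] = q − p.
This gives a 8×11 integer matrix of rank 7; reducing to Smith normal form yields diagonal entries (1,1,1,1,1,1,1).

The boundary map ∂_2: C_2 → C_1 maps a triangle to the signed sum of its edges. For instance
  ∂bef = ef − bf + be,
  ∂deg = eg − dg + de.
This gives a 11×3 integer matrix of rank 3; reducing to Smith normal form yields diagonal entries (1,1,1).

Reading off H_k = ker ∂_k / im ∂_{k+1}:

  H_0: rank C_0 − rank ∂_1 = 8 − 7 = 1, and the invariant factors of ∂_1 are all 1, so H_0 = Z.
  H_1: rank ker ∂_1 − rank ∂_2 = (11 − 7) − 3 = 1, and the invariant factors of ∂_2 are all 1, so H_1 = Z.
  H_2: rank ker ∂_2 − rank ∂_3 = (3 − 3) − 0 = 0, and there is no ∂_3, so H_2 = 0.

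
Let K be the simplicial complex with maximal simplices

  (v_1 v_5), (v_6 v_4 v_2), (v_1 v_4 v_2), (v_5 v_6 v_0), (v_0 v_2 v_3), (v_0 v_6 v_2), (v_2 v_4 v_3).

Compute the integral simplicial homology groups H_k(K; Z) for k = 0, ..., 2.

Order the vertices as v_0 < v_1 < v_2 < v_3 < v_4 < v_5 < v_6. Listing each simplex with vertices in this order, K has dimension 2 with simplices:

  0-simplices (7): [v_0], [v_1], [v_2], [v_3], [v_4], [v_5], [v_6]
  1-simplices (13): [v_0,v_2], [v_0,v_3], [v_0,v_5], [v_0,v_6], [v_1,v_2], [v_1,v_4], [v_1,v_5], [v_2,v_3], [v_2,v_4], [v_2,v_6], [v_3,v_4], [v_4,v_6], [v_5,v_6]
  2-simplices (6): [v_0,v_2,v_3], [v_0,v_2,v_6], [v_0,v_5,v_6], [v_1,v_2,v_4], [v_2,v_3,v_4], [v_2,v_4,v_6]

Hence C_0 ≅ Z^7, C_1 ≅ Z^13, C_2 ≅ Z^6.

The boundary map ∂_1: C_1 → C_0 is given by ∂[p,q] = [q] − [p]. For instance
  ∂[v_1,v_4] = [v_4] − [v_1].
The resulting 7×13 matrix has rank 6, and its Smith normal form has invariant factors (1,1,1,1,1,1).

Boundary ∂_2: C_2 → C_1 maps a triangle to the signed sum of its edges. For instance
  ∂[v_2,v_3,v_4] = [v_3,v_4] − [v_2,v_4] + [v_2,v_3],
  ∂[v_1,v_2,v_4] = [v_2,v_4] − [v_1,v_4] + [v_1,v_2].
The 13×6 boundary matrix has rank 6 and Smith normal form diag(1,1,1,1,1,1).

Now H_k = ker ∂_k / im ∂_{k+1}, so:

  H_0: rank C_0 − rank ∂_1 = 7 − 6 = 1, and the invariant factors of ∂_1 are all 1, so H_0 = Z.
  H_1: rank ker ∂_1 − rank ∂_2 = (13 − 6) − 6 = 1, and the invariant factors of ∂_2 are all 1, so H_1 = Z.
  H_2: rank ker ∂_2 − rank ∂_3 = (6 − 6) − 0 = 0, and there is no ∂_3, so H_2 = 0.

As a check, the Euler characteristic is 7 − 13 + 6 = 0, which agrees with 1 − 1 + 0 = 0.

H_0 = Z,  H_1 = Z,  H_2 = 0.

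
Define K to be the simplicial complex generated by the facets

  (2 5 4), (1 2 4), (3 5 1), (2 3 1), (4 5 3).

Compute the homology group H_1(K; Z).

H_1 ≅ Z.

Order the vertices as 1 < 2 < 3 < 4 < 5. Listing each simplex with vertices in this order, K has dimension 2 with simplices:

  0-simplices (5): [1], [2], [3], [4], [5]
  1-simplices (10): [1,2], [1,3], [1,4], [1,5], [2,3], [2,4], [2,5], [3,4], [3,5], [4,5]
  2-simplices (5): [1,2,3], [1,2,4], [1,3,5], [2,4,5], [3,4,5]

so the chain groups are C_0 ≅ Z^5, C_1 ≅ Z^10, C_2 ≅ Z^5.

The boundary map ∂_1: C_1 → C_0 maps an edge to its endpoints' difference, ∂[p,q] = q − p. For instance
  ∂[1,4] = [4] − [1].
This gives a 5×10 integer matrix of rank 4; reducing to Smith normal form yields diagonal entries (1,1,1,1).

The boundary map ∂_2: C_2 → C_1 sends each 2-simplex [p,q,r] to [q,r] − [p,r] + [p,q]. For instance
  ∂[1,3,5] = [3,5] − [1,5] + [1,3],
  ∂[1,2,4] = [2,4] − [1,4] + [1,2].
This gives a 10×5 integer matrix of rank 5; reducing to Smith normal form yields diagonal entries (1,1,1,1,1).

Reading off H_k = ker ∂_k / im ∂_{k+1}:

  H_1: rank ker ∂_1 − rank ∂_2 = (10 − 4) − 5 = 1, and the invariant factors of ∂_2 are all 1, so H_1 ≅ Z.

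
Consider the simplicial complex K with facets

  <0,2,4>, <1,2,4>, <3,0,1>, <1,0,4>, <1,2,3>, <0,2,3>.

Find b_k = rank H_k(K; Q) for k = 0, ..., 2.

We work with the vertex ordering 0 < 1 < 2 < 3 < 4. The simplices of K, each written with vertices in increasing order, are:

  0-simplices (5): [0], [1], [2], [3], [4]
  1-simplices (9): [0,1], [0,2], [0,3], [0,4], [1,2], [1,3], [1,4], [2,3], [2,4]
  2-simplices (6): [0,1,3], [0,1,4], [0,2,3], [0,2,4], [1,2,3], [1,2,4]

so the chain groups are C_0 ≅ Z^5, C_1 ≅ Z^9, C_2 ≅ Z^6.

∂_1: C_1 → C_0 is given by ∂[p,q] = [q] − [p].
As a 5×9 matrix over Z this has rank 4, with invariant factors (1,1,1,1).

The boundary map ∂_2: C_2 → C_1 maps a triangle to the signed sum of its edges. For instance
  ∂[0,1,4] = [1,4] − [0,4] + [0,1],
  ∂[0,2,3] = [2,3] − [0,3] + [0,2].
The 9×6 boundary matrix has rank 5 and Smith normal form diag(1,1,1,1,1).

From H_k ≅ ker(∂_k) / im(∂_{k+1}) we obtain:

  H_0: rank C_0 − rank ∂_1 = 5 − 4 = 1, and the invariant factors of ∂_1 are all 1, so H_0 ≅ Z.
  H_1: rank ker ∂_1 − rank ∂_2 = (9 − 4) − 5 = 0, and the invariant factors of ∂_2 are all 1, so H_1 ≅ 0.
  H_2: rank ker ∂_2 − rank ∂_3 = (6 − 5) − 0 = 1, and there is no ∂_3, so H_2 ≅ Z.

As a check, the Euler characteristic is 5 − 9 + 6 = 2, which agrees with 1 − 0 + 1 = 2.

Hence the Betti numbers are b_0 = 1, b_1 = 0, b_2 = 1.

b_0 = 1, b_1 = 0, b_2 = 1.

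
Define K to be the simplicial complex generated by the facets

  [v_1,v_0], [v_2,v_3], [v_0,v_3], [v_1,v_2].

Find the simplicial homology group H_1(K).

H_1 = Z.

Order the vertices as v_0 < v_1 < v_2 < v_3. Listing each simplex with vertices in this order, K has dimension 1 with simplices:

  0-simplices (4): [v_0], [v_1], [v_2], [v_3]
  1-simplices (4): [v_0,v_1], [v_0,v_3], [v_1,v_2], [v_2,v_3]

Hence C_0 ≅ Z^4, C_1 ≅ Z^4.

The boundary map ∂_1: C_1 → C_0 is given by ∂[p,q] = [q] − [p].
This gives a 4×4 integer matrix of rank 3; reducing to Smith normal form yields diagonal entries (1,1,1).

From H_k ≅ ker(∂_k) / im(∂_{k+1}) we obtain:

  H_1: rank ker ∂_1 − rank ∂_2 = (4 − 3) − 0 = 1, and there is no ∂_2, so H_1 = Z.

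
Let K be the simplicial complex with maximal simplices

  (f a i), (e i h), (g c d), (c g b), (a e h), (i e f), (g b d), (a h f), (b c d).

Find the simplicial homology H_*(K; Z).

Take the total order a < b < c < d < e < f < g < h < i on the vertex set. Then K (dimension 2) consists of the simplices:

  0-simplices (9): a, b, c, d, e, f, g, h, i
  1-simplices (16): ae, af, ah, ai, bc, bd, bg, cd, cg, dg, ef, eh, ei, fh, fi, hi
  2-simplices (9): aeh, afh, afi, bcd, bcg, bdg, cdg, efi, ehi

Hence C_0 ≅ Z^9, C_1 ≅ Z^16, C_2 ≅ Z^9.

∂_1: C_1 → C_0 is given by ∂[p,q] = [q] − [p]. For instance
  ∂ei = i − e.
As a 9×16 matrix over Z this has rank 7, with invariant factors (1,1,1,1,1,1,1).

Boundary ∂_2: C_2 → C_1 acts by ∂[p,q,r] = [q,r] − [p,r] + [p,q]. For instance
  ∂afh = fh − ah + af,
  ∂aeh = eh − ah + ae.
The resulting 16×9 matrix has rank 8, and its Smith normal form has invariant factors (1,1,1,1,1,1,1,1).

Now H_k = ker ∂_k / im ∂_{k+1}, so:

  H_0: rank C_0 − rank ∂_1 = 9 − 7 = 2, and the invariant factors of ∂_1 are all 1, so H_0 ≅ Z^2.
  H_1: rank ker ∂_1 − rank ∂_2 = (16 − 7) − 8 = 1, and the invariant factors of ∂_2 are all 1, so H_1 ≅ Z.
  H_2: rank ker ∂_2 − rank ∂_3 = (9 − 8) − 0 = 1, and there is no ∂_3, so H_2 ≅ Z.

As a check, the Euler characteristic is 9 − 16 + 9 = 2, which agrees with 2 − 1 + 1 = 2.
(K is a triangulation of the disjoint union of the 2-sphere S^2 and the Möbius band.)

H_0 ≅ Z^2,  H_1 ≅ Z,  H_2 ≅ Z.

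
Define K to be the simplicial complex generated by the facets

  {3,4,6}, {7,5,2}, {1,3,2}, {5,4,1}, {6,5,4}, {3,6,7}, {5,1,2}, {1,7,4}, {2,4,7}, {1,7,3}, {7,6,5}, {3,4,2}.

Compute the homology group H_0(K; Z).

K has 7 vertices, 18 edges, 12 triangles.
rank ∂_0 = 0, rank ∂_1 = 6 ⇒ b_0 = 7 − 0 − 6 = 1; all invariant factors of ∂_1 are 1 so no torsion. So H_0 = Z.

H_0 = Z.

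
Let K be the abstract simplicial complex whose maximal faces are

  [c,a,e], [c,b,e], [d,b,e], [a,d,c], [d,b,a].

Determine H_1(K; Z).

Fix the vertex order a < b < c < d < e and write every simplex with vertices in increasing order. Then dim K = 2 and the simplices of K are:

  0-simplices (5): a, b, c, d, e
  1-simplices (10): ab, ac, ad, ae, bc, bd, be, cd, ce, de
  2-simplices (5): abd, acd, ace, bce, bde

Hence C_0 ≅ Z^5, C_1 ≅ Z^10, C_2 ≅ Z^5.

The boundary map ∂_1: C_1 → C_0 is given by ∂[p,q] = [q] − [p].
As a 5×10 matrix over Z this has rank 4, with invariant factors (1,1,1,1).

Boundary ∂_2: C_2 → C_1 maps a triangle to the signed sum of its edges. For instance
  ∂bce = ce − be + bc,
  ∂ace = ce − ae + ac.
The 10×5 boundary matrix has rank 5 and Smith normal form diag(1,1,1,1,1).

Computing H_k = (kernel of ∂_k) / (image of ∂_{k+1}):

  H_1: rank ker ∂_1 − rank ∂_2 = (10 − 4) − 5 = 1, and the invariant factors of ∂_2 are all 1, so H_1 = Z.

H_1 ≅ Z.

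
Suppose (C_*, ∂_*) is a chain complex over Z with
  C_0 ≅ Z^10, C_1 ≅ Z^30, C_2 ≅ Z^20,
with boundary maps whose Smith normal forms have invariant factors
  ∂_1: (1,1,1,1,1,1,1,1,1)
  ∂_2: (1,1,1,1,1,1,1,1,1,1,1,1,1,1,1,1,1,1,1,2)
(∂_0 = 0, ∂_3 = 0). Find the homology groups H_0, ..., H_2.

H_0: b_0 = 10 − 0 − 9 = 1; torsion from ∂_1 factors > 1: none. So H_0 ≅ Z.
H_1: b_1 = 30 − 9 − 20 = 1; torsion from ∂_2 factors > 1: [2]. So H_1 ≅ Z × Z/2.
H_2: b_2 = 20 − 20 − 0 = 0; torsion from ∂_3 factors > 1: none. So H_2 ≅ 0.

H_0 ≅ Z,  H_1 ≅ Z × Z/2,  H_2 = 0.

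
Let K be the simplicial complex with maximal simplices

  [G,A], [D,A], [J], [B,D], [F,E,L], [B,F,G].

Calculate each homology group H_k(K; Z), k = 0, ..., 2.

H_0 ≅ Z^2,  H_1 ≅ Z,  H_2 = 0.

Fix the vertex order A < B < D < E < F < G < J < L and write every simplex with vertices in increasing order. Then dim K = 2 and the simplices of K are:

  0-simplices (8): A, B, D, E, F, G, J, L
  1-simplices (9): AD, AG, BD, BF, BG, EF, EL, FG, FL
  2-simplices (2): BFG, EFL

so the chain groups are C_0 ≅ Z^8, C_1 ≅ Z^9, C_2 ≅ Z^2.

∂_1: C_1 → C_0 sends each edge [p,q] (with p < q) to q − p. For instance
  ∂BF = F − B.
The resulting 8×9 matrix has rank 6, and its Smith normal form has invariant factors (1,1,1,1,1,1).

The boundary map ∂_2: C_2 → C_1 maps a triangle to the signed sum of its edges. For instance
  ∂BFG = FG − BG + BF,
  ∂EFL = FL − EL + EF.
The resulting 9×2 matrix has rank 2, and its Smith normal form has invariant factors (1,1).

Reading off H_k = ker ∂_k / im ∂_{k+1}:

  H_0: rank C_0 − rank ∂_1 = 8 − 6 = 2, and the invariant factors of ∂_1 are all 1, so H_0 = Z^2.
  H_1: rank ker ∂_1 − rank ∂_2 = (9 − 6) − 2 = 1, and the invariant factors of ∂_2 are all 1, so H_1 = Z.
  H_2: rank ker ∂_2 − rank ∂_3 = (2 − 2) − 0 = 0, and there is no ∂_3, so H_2 = 0.

As a check, the Euler characteristic is 8 − 9 + 2 = 1, which agrees with 2 − 1 + 0 = 1.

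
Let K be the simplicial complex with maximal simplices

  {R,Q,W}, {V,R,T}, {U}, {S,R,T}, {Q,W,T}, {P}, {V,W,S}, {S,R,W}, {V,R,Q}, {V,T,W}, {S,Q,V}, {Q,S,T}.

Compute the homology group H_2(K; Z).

H_2 = 0.

Fix the vertex order P < Q < R < S < T < U < V < W and write every simplex with vertices in increasing order. Then dim K = 2 and the simplices of K are:

  0-simplices (8): P, Q, R, S, T, U, V, W
  1-simplices (15): QR, QS, QT, QV, QW, RS, RT, RV, RW, ST, SV, SW, TV, TW, VW
  2-simplices (10): QRV, QRW, QST, QSV, QTW, RST, RSW, RTV, SVW, TVW

giving chain groups C_0 ≅ Z^8, C_1 ≅ Z^15, C_2 ≅ Z^10.

∂_1: C_1 → C_0 sends each edge [p,q] (with p < q) to q − p.
As a 8×15 matrix over Z this has rank 5, with invariant factors (1,1,1,1,1).

Boundary ∂_2: C_2 → C_1 maps a triangle to the signed sum of its edges. For instance
  ∂QRV = RV − QV + QR,
  ∂QTW = TW − QW + QT.
The 15×10 boundary matrix has rank 10 and Smith normal form diag(1,1,1,1,1,1,1,1,1,2).

From H_k ≅ ker(∂_k) / im(∂_{k+1}) we obtain:

  H_2: rank ker ∂_2 − rank ∂_3 = (10 − 10) − 0 = 0, and there is no ∂_3, so H_2 = 0.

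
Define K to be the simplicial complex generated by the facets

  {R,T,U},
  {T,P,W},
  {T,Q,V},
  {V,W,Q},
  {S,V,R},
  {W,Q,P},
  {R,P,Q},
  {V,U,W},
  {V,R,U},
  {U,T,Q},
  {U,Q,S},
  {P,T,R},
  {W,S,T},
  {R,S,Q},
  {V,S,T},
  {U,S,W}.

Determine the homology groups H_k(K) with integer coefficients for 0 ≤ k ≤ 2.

Fix the vertex order P < Q < R < S < T < U < V < W and write every simplex with vertices in increasing order. Then dim K = 2 and the simplices of K are:

  0-simplices (8): P, Q, R, S, T, U, V, W
  1-simplices (24): PQ, PR, PT, PW, QR, QS, QT, QU, QV, QW, RS, RT, RU, RV, ST, SU, SV, SW, TU, TV, TW, UV, UW, VW
  2-simplices (16): PQR, PQW, PRT, PTW, QRS, QSU, QTU, QTV, QVW, RSV, RTU, RUV, STV, STW, SUW, UVW

giving chain groups C_0 ≅ Z^8, C_1 ≅ Z^24, C_2 ≅ Z^16.

∂_1: C_1 → C_0 sends each edge [p,q] (with p < q) to q − p. For instance
  ∂QR = R − Q.
The resulting 8×24 matrix has rank 7, and its Smith normal form has invariant factors (1,1,1,1,1,1,1).

The boundary map ∂_2: C_2 → C_1 maps a triangle to the signed sum of its edges. For instance
  ∂QTU = TU − QU + QT,
  ∂QTV = TV − QV + QT.
As a 24×16 matrix over Z this has rank 15, with invariant factors (1,1,1,1,1,1,1,1,1,1,1,1,1,1,1).

From H_k ≅ ker(∂_k) / im(∂_{k+1}) we obtain:

  H_0: rank C_0 − rank ∂_1 = 8 − 7 = 1, and the invariant factors of ∂_1 are all 1, so H_0 = Z.
  H_1: rank ker ∂_1 − rank ∂_2 = (24 − 7) − 15 = 2, and the invariant factors of ∂_2 are all 1, so H_1 = Z^2.
  H_2: rank ker ∂_2 − rank ∂_3 = (16 − 15) − 0 = 1, and there is no ∂_3, so H_2 = Z.

As a check, the Euler characteristic is 8 − 24 + 16 = 0, which agrees with 1 − 2 + 1 = 0.

H_0 ≅ Z,  H_1 ≅ Z^2,  H_2 ≅ Z.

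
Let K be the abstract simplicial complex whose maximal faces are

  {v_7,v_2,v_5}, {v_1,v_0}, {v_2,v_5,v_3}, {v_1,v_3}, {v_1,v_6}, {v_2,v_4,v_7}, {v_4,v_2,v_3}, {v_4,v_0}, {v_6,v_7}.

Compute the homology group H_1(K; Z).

K has 8 vertices, 13 edges, 4 triangles.
rank ∂_1 = 7, rank ∂_2 = 4 ⇒ b_1 = 13 − 7 − 4 = 2; all invariant factors of ∂_2 are 1 so no torsion. So H_1 ≅ Z^2.

H_1 ≅ Z^2.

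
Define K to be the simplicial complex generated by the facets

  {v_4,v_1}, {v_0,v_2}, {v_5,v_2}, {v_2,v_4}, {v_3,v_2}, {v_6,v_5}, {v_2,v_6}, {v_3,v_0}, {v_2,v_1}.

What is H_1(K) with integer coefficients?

H_1 = Z^3.

Order the vertices as v_0 < v_1 < v_2 < v_3 < v_4 < v_5 < v_6. Listing each simplex with vertices in this order, K has dimension 1 with simplices:

  0-simplices (7): [v_0], [v_1], [v_2], [v_3], [v_4], [v_5], [v_6]
  1-simplices (9): [v_0,v_2], [v_0,v_3], [v_1,v_2], [v_1,v_4], [v_2,v_3], [v_2,v_4], [v_2,v_5], [v_2,v_6], [v_5,v_6]

giving chain groups C_0 ≅ Z^7, C_1 ≅ Z^9.

Boundary ∂_1: C_1 → C_0 maps an edge to its endpoints' difference, ∂[p,q] = q − p.
The 7×9 boundary matrix has rank 6 and Smith normal form diag(1,1,1,1,1,1).

Now H_k = ker ∂_k / im ∂_{k+1}, so:

  H_1: rank ker ∂_1 − rank ∂_2 = (9 − 6) − 0 = 3, and there is no ∂_2, so H_1 = Z^3.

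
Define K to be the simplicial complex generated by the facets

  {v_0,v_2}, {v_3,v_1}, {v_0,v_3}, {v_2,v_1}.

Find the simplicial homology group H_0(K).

Fix the vertex order v_0 < v_1 < v_2 < v_3 and write every simplex with vertices in increasing order. Then dim K = 1 and the simplices of K are:

  0-simplices (4): [v_0], [v_1], [v_2], [v_3]
  1-simplices (4): [v_0,v_2], [v_0,v_3], [v_1,v_2], [v_1,v_3]

giving chain groups C_0 ≅ Z^4, C_1 ≅ Z^4.

The boundary map ∂_1: C_1 → C_0 is given by ∂[p,q] = [q] − [p]. For instance
  ∂[v_1,v_2] = [v_2] − [v_1].
This gives a 4×4 integer matrix of rank 3; reducing to Smith normal form yields diagonal entries (1,1,1).

Now H_k = ker ∂_k / im ∂_{k+1}, so:

  H_0: rank C_0 − rank ∂_1 = 4 − 3 = 1, and the invariant factors of ∂_1 are all 1, so H_0 = Z.

(K is a triangulation of the circle S^1.)

H_0 ≅ Z.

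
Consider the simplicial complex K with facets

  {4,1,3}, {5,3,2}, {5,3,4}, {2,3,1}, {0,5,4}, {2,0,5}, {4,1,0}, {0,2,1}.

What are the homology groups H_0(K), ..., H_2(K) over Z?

Order the vertices as 0 < 1 < 2 < 3 < 4 < 5. Listing each simplex with vertices in this order, K has dimension 2 with simplices:

  0-simplices (6): [0], [1], [2], [3], [4], [5]
  1-simplices (12): [0,1], [0,2], [0,4], [0,5], [1,2], [1,3], [1,4], [2,3], [2,5], [3,4], [3,5], [4,5]
  2-simplices (8): [0,1,2], [0,1,4], [0,2,5], [0,4,5], [1,2,3], [1,3,4], [2,3,5], [3,4,5]

giving chain groups C_0 ≅ Z^6, C_1 ≅ Z^12, C_2 ≅ Z^8.

The boundary map ∂_1: C_1 → C_0 sends each edge [p,q] (with p < q) to q − p.
This gives a 6×12 integer matrix of rank 5; reducing to Smith normal form yields diagonal entries (1,1,1,1,1).

∂_2: C_2 → C_1 sends each 2-simplex [p,q,r] to [q,r] − [p,r] + [p,q]. For instance
  ∂[2,3,5] = [3,5] − [2,5] + [2,3],
  ∂[0,1,4] = [1,4] − [0,4] + [0,1].
This gives a 12×8 integer matrix of rank 7; reducing to Smith normal form yields diagonal entries (1,1,1,1,1,1,1).

From H_k ≅ ker(∂_k) / im(∂_{k+1}) we obtain:

  H_0: rank C_0 − rank ∂_1 = 6 − 5 = 1, and the invariant factors of ∂_1 are all 1, so H_0 = Z.
  H_1: rank ker ∂_1 − rank ∂_2 = (12 − 5) − 7 = 0, and the invariant factors of ∂_2 are all 1, so H_1 = 0.
  H_2: rank ker ∂_2 − rank ∂_3 = (8 − 7) − 0 = 1, and there is no ∂_3, so H_2 = Z.

H_0 ≅ Z,  H_1 = 0,  H_2 ≅ Z.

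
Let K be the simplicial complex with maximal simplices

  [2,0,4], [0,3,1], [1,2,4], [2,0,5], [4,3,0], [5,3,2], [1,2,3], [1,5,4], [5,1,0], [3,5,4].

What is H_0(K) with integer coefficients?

H_0 ≅ Z.

Order the vertices as 0 < 1 < 2 < 3 < 4 < 5. Listing each simplex with vertices in this order, K has dimension 2 with simplices:

  0-simplices (6): [0], [1], [2], [3], [4], [5]
  1-simplices (15): [0,1], [0,2], [0,3], [0,4], [0,5], [1,2], [1,3], [1,4], [1,5], [2,3], [2,4], [2,5], [3,4], [3,5], [4,5]
  2-simplices (10): [0,1,3], [0,1,5], [0,2,4], [0,2,5], [0,3,4], [1,2,3], [1,2,4], [1,4,5], [2,3,5], [3,4,5]

giving chain groups C_0 ≅ Z^6, C_1 ≅ Z^15, C_2 ≅ Z^10.

Boundary ∂_1: C_1 → C_0 is given by ∂[p,q] = [q] − [p]. For instance
  ∂[1,4] = [4] − [1].
As a 6×15 matrix over Z this has rank 5, with invariant factors (1,1,1,1,1).

∂_2: C_2 → C_1 sends each 2-simplex [p,q,r] to [q,r] − [p,r] + [p,q]. For instance
  ∂[0,1,5] = [1,5] − [0,5] + [0,1],
  ∂[1,2,4] = [2,4] − [1,4] + [1,2].
This gives a 15×10 integer matrix of rank 10; reducing to Smith normal form yields diagonal entries (1,1,1,1,1,1,1,1,1,2).

Reading off H_k = ker ∂_k / im ∂_{k+1}:

  H_0: rank C_0 − rank ∂_1 = 6 − 5 = 1, and the invariant factors of ∂_1 are all 1, so H_0 ≅ Z.

(K is a triangulation of the real projective plane RP^2.)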